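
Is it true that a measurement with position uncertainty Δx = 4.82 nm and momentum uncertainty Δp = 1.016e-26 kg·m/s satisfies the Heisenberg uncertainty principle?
No, it violates the uncertainty principle (impossible measurement).

Calculate the product ΔxΔp:
ΔxΔp = (4.820e-09 m) × (1.016e-26 kg·m/s)
ΔxΔp = 4.897e-35 J·s

Compare to the minimum allowed value ℏ/2:
ℏ/2 = 5.273e-35 J·s

Since ΔxΔp = 4.897e-35 J·s < 5.273e-35 J·s = ℏ/2,
the measurement violates the uncertainty principle.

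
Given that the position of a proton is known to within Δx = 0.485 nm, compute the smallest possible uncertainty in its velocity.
64.999 m/s

Using the Heisenberg uncertainty principle and Δp = mΔv:
ΔxΔp ≥ ℏ/2
Δx(mΔv) ≥ ℏ/2

The minimum uncertainty in velocity is:
Δv_min = ℏ/(2mΔx)
Δv_min = (1.055e-34 J·s) / (2 × 1.673e-27 kg × 4.850e-10 m)
Δv_min = 6.500e+01 m/s = 64.999 m/s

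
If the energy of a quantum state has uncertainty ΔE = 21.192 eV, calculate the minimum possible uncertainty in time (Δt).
15.530 as

Using the energy-time uncertainty principle:
ΔEΔt ≥ ℏ/2

The minimum uncertainty in time is:
Δt_min = ℏ/(2ΔE)
Δt_min = (1.055e-34 J·s) / (2 × 3.395e-18 J)
Δt_min = 1.553e-17 s = 15.530 as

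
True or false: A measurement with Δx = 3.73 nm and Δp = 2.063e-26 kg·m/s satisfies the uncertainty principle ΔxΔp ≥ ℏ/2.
Yes, it satisfies the uncertainty principle.

Calculate the product ΔxΔp:
ΔxΔp = (3.730e-09 m) × (2.063e-26 kg·m/s)
ΔxΔp = 7.695e-35 J·s

Compare to the minimum allowed value ℏ/2:
ℏ/2 = 5.273e-35 J·s

Since ΔxΔp = 7.695e-35 J·s ≥ 5.273e-35 J·s = ℏ/2,
the measurement satisfies the uncertainty principle.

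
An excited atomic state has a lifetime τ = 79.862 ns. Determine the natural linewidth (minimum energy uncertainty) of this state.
4.121 neV

Using the energy-time uncertainty principle:
ΔEΔt ≥ ℏ/2

The lifetime τ represents the time uncertainty Δt.
The natural linewidth (minimum energy uncertainty) is:

ΔE = ℏ/(2τ)
ΔE = (1.055e-34 J·s) / (2 × 7.986e-08 s)
ΔE = 6.602e-28 J = 4.121 neV

This natural linewidth limits the precision of spectroscopic measurements.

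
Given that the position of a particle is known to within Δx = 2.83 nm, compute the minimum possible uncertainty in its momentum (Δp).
1.863 × 10^-26 kg·m/s

Using the Heisenberg uncertainty principle:
ΔxΔp ≥ ℏ/2

The minimum uncertainty in momentum is:
Δp_min = ℏ/(2Δx)
Δp_min = (1.055e-34 J·s) / (2 × 2.830e-09 m)
Δp_min = 1.863e-26 kg·m/s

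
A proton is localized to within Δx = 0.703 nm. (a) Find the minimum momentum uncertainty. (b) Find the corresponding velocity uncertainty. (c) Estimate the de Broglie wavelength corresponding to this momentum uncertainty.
(a) Δp_min = 7.501 × 10^-26 kg·m/s
(b) Δv_min = 44.843 m/s
(c) λ_dB = 8.834 nm

Step-by-step:

(a) From the uncertainty principle:
Δp_min = ℏ/(2Δx) = (1.055e-34 J·s)/(2 × 7.030e-10 m) = 7.501e-26 kg·m/s

(b) The velocity uncertainty:
Δv = Δp/m = (7.501e-26 kg·m/s)/(1.673e-27 kg) = 4.484e+01 m/s = 44.843 m/s

(c) The de Broglie wavelength for this momentum:
λ = h/p = (6.626e-34 J·s)/(7.501e-26 kg·m/s) = 8.834e-09 m = 8.834 nm

Note: The de Broglie wavelength is comparable to the localization size, as expected from wave-particle duality.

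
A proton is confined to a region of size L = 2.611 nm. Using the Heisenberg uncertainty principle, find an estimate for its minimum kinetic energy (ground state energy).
760.922 neV

Using the uncertainty principle to estimate ground state energy:

1. The position uncertainty is approximately the confinement size:
   Δx ≈ L = 2.611e-09 m

2. From ΔxΔp ≥ ℏ/2, the minimum momentum uncertainty is:
   Δp ≈ ℏ/(2L) = 2.019e-26 kg·m/s

3. The kinetic energy is approximately:
   KE ≈ (Δp)²/(2m) = (2.019e-26)²/(2 × 1.673e-27 kg)
   KE ≈ 1.219e-25 J = 760.922 neV

This is an order-of-magnitude estimate of the ground state energy.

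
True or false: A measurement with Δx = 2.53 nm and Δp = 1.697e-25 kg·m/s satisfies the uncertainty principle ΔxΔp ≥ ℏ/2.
Yes, it satisfies the uncertainty principle.

Calculate the product ΔxΔp:
ΔxΔp = (2.530e-09 m) × (1.697e-25 kg·m/s)
ΔxΔp = 4.293e-34 J·s

Compare to the minimum allowed value ℏ/2:
ℏ/2 = 5.273e-35 J·s

Since ΔxΔp = 4.293e-34 J·s ≥ 5.273e-35 J·s = ℏ/2,
the measurement satisfies the uncertainty principle.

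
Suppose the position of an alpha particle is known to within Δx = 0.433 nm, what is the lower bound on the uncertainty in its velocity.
18.327 m/s

Using the Heisenberg uncertainty principle and Δp = mΔv:
ΔxΔp ≥ ℏ/2
Δx(mΔv) ≥ ℏ/2

The minimum uncertainty in velocity is:
Δv_min = ℏ/(2mΔx)
Δv_min = (1.055e-34 J·s) / (2 × 6.645e-27 kg × 4.330e-10 m)
Δv_min = 1.833e+01 m/s = 18.327 m/s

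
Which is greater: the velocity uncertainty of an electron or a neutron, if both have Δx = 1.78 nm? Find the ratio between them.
The electron has the larger minimum velocity uncertainty, by a ratio of 1838.7.

For both particles, Δp_min = ℏ/(2Δx) = 2.962e-26 kg·m/s (same for both).

The velocity uncertainty is Δv = Δp/m:
- electron: Δv = 2.962e-26 / 9.109e-31 = 3.252e+04 m/s = 32.519 km/s
- neutron: Δv = 2.962e-26 / 1.675e-27 = 1.769e+01 m/s = 17.686 m/s

Ratio: 3.252e+04 / 1.769e+01 = 1838.7

The lighter particle has larger velocity uncertainty because Δv ∝ 1/m.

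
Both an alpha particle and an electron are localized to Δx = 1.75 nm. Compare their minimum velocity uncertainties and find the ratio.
The electron has the larger minimum velocity uncertainty, by a ratio of 7294.3.

For both particles, Δp_min = ℏ/(2Δx) = 3.013e-26 kg·m/s (same for both).

The velocity uncertainty is Δv = Δp/m:
- alpha particle: Δv = 3.013e-26 / 6.645e-27 = 4.535e+00 m/s = 4.535 m/s
- electron: Δv = 3.013e-26 / 9.109e-31 = 3.308e+04 m/s = 33.076 km/s

Ratio: 3.308e+04 / 4.535e+00 = 7294.3

The lighter particle has larger velocity uncertainty because Δv ∝ 1/m.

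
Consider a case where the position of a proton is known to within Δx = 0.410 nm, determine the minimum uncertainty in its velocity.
76.889 m/s

Using the Heisenberg uncertainty principle and Δp = mΔv:
ΔxΔp ≥ ℏ/2
Δx(mΔv) ≥ ℏ/2

The minimum uncertainty in velocity is:
Δv_min = ℏ/(2mΔx)
Δv_min = (1.055e-34 J·s) / (2 × 1.673e-27 kg × 4.100e-10 m)
Δv_min = 7.689e+01 m/s = 76.889 m/s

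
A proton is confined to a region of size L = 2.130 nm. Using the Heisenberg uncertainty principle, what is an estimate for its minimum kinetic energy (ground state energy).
1.143 μeV

Using the uncertainty principle to estimate ground state energy:

1. The position uncertainty is approximately the confinement size:
   Δx ≈ L = 2.130e-09 m

2. From ΔxΔp ≥ ℏ/2, the minimum momentum uncertainty is:
   Δp ≈ ℏ/(2L) = 2.476e-26 kg·m/s

3. The kinetic energy is approximately:
   KE ≈ (Δp)²/(2m) = (2.476e-26)²/(2 × 1.673e-27 kg)
   KE ≈ 1.832e-25 J = 1.143 μeV

This is an order-of-magnitude estimate of the ground state energy.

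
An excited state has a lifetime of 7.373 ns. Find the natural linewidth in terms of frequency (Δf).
10.793 MHz

Using the energy-time uncertainty principle and E = hf:
ΔEΔt ≥ ℏ/2
hΔf·Δt ≥ ℏ/2

The minimum frequency uncertainty is:
Δf = ℏ/(2hτ) = 1/(4πτ)
Δf = 1/(4π × 7.373e-09 s)
Δf = 1.079e+07 Hz = 10.793 MHz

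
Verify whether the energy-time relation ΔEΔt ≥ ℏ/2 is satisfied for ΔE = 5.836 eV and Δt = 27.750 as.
No, it violates the uncertainty relation.

Calculate the product ΔEΔt:
ΔE = 5.836 eV = 9.350e-19 J
ΔEΔt = (9.350e-19 J) × (2.775e-17 s)
ΔEΔt = 2.595e-35 J·s

Compare to the minimum allowed value ℏ/2:
ℏ/2 = 5.273e-35 J·s

Since ΔEΔt = 2.595e-35 J·s < 5.273e-35 J·s = ℏ/2,
this violates the uncertainty relation.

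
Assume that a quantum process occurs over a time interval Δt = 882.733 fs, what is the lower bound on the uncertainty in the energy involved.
372.826 μeV

Using the energy-time uncertainty principle:
ΔEΔt ≥ ℏ/2

The minimum uncertainty in energy is:
ΔE_min = ℏ/(2Δt)
ΔE_min = (1.055e-34 J·s) / (2 × 8.827e-13 s)
ΔE_min = 5.973e-23 J = 372.826 μeV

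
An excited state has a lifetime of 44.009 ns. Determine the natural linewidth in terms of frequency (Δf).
1.808 MHz

Using the energy-time uncertainty principle and E = hf:
ΔEΔt ≥ ℏ/2
hΔf·Δt ≥ ℏ/2

The minimum frequency uncertainty is:
Δf = ℏ/(2hτ) = 1/(4πτ)
Δf = 1/(4π × 4.401e-08 s)
Δf = 1.808e+06 Hz = 1.808 MHz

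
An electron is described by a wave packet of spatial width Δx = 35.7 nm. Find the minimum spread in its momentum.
1.477 × 10^-27 kg·m/s

For a wave packet, the spatial width Δx and momentum spread Δp are related by the uncertainty principle:
ΔxΔp ≥ ℏ/2

The minimum momentum spread is:
Δp_min = ℏ/(2Δx)
Δp_min = (1.055e-34 J·s) / (2 × 3.570e-08 m)
Δp_min = 1.477e-27 kg·m/s

A wave packet cannot have both a well-defined position and well-defined momentum.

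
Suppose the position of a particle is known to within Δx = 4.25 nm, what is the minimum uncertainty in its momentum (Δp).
1.241 × 10^-26 kg·m/s

Using the Heisenberg uncertainty principle:
ΔxΔp ≥ ℏ/2

The minimum uncertainty in momentum is:
Δp_min = ℏ/(2Δx)
Δp_min = (1.055e-34 J·s) / (2 × 4.250e-09 m)
Δp_min = 1.241e-26 kg·m/s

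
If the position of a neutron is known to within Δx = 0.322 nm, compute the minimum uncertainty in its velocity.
97.767 m/s

Using the Heisenberg uncertainty principle and Δp = mΔv:
ΔxΔp ≥ ℏ/2
Δx(mΔv) ≥ ℏ/2

The minimum uncertainty in velocity is:
Δv_min = ℏ/(2mΔx)
Δv_min = (1.055e-34 J·s) / (2 × 1.675e-27 kg × 3.220e-10 m)
Δv_min = 9.777e+01 m/s = 97.767 m/s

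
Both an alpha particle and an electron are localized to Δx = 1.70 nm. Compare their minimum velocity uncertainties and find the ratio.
The electron has the larger minimum velocity uncertainty, by a ratio of 7294.3.

For both particles, Δp_min = ℏ/(2Δx) = 3.102e-26 kg·m/s (same for both).

The velocity uncertainty is Δv = Δp/m:
- alpha particle: Δv = 3.102e-26 / 6.645e-27 = 4.668e+00 m/s = 4.668 m/s
- electron: Δv = 3.102e-26 / 9.109e-31 = 3.405e+04 m/s = 34.049 km/s

Ratio: 3.405e+04 / 4.668e+00 = 7294.3

The lighter particle has larger velocity uncertainty because Δv ∝ 1/m.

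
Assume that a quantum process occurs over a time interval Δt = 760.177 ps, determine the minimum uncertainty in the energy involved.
432.933 neV

Using the energy-time uncertainty principle:
ΔEΔt ≥ ℏ/2

The minimum uncertainty in energy is:
ΔE_min = ℏ/(2Δt)
ΔE_min = (1.055e-34 J·s) / (2 × 7.602e-10 s)
ΔE_min = 6.936e-26 J = 432.933 neV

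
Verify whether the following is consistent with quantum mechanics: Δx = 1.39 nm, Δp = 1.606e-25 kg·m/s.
Yes, it satisfies the uncertainty principle.

Calculate the product ΔxΔp:
ΔxΔp = (1.390e-09 m) × (1.606e-25 kg·m/s)
ΔxΔp = 2.232e-34 J·s

Compare to the minimum allowed value ℏ/2:
ℏ/2 = 5.273e-35 J·s

Since ΔxΔp = 2.232e-34 J·s ≥ 5.273e-35 J·s = ℏ/2,
the measurement satisfies the uncertainty principle.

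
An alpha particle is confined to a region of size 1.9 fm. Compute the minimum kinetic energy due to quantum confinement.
361.720 keV

Using the uncertainty principle:

1. Position uncertainty: Δx ≈ 1.900e-15 m
2. Minimum momentum uncertainty: Δp = ℏ/(2Δx) = 2.775e-20 kg·m/s
3. Minimum kinetic energy:
   KE = (Δp)²/(2m) = (2.775e-20)²/(2 × 6.645e-27 kg)
   KE = 5.795e-14 J = 361.720 keV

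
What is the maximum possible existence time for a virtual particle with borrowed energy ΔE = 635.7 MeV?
5.177 × 10^-25 s

Using the energy-time uncertainty principle:
ΔEΔt ≥ ℏ/2

For a virtual particle borrowing energy ΔE, the maximum lifetime is:
Δt_max = ℏ/(2ΔE)

Converting energy:
ΔE = 635.7 MeV = 1.019e-10 J

Δt_max = (1.055e-34 J·s) / (2 × 1.019e-10 J)
Δt_max = 5.177e-25 s = 5.177 × 10^-25 s

Virtual particles with higher borrowed energy exist for shorter times.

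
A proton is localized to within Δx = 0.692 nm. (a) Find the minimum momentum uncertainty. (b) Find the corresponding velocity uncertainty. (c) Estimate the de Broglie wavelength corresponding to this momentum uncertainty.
(a) Δp_min = 7.620 × 10^-26 kg·m/s
(b) Δv_min = 45.556 m/s
(c) λ_dB = 8.696 nm

Step-by-step:

(a) From the uncertainty principle:
Δp_min = ℏ/(2Δx) = (1.055e-34 J·s)/(2 × 6.920e-10 m) = 7.620e-26 kg·m/s

(b) The velocity uncertainty:
Δv = Δp/m = (7.620e-26 kg·m/s)/(1.673e-27 kg) = 4.556e+01 m/s = 45.556 m/s

(c) The de Broglie wavelength for this momentum:
λ = h/p = (6.626e-34 J·s)/(7.620e-26 kg·m/s) = 8.696e-09 m = 8.696 nm

Note: The de Broglie wavelength is comparable to the localization size, as expected from wave-particle duality.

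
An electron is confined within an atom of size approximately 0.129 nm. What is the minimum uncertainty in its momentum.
4.087 × 10^-25 kg·m/s

Using the Heisenberg uncertainty principle:
ΔxΔp ≥ ℏ/2

With Δx ≈ L = 1.290e-10 m (the confinement size):
Δp_min = ℏ/(2Δx)
Δp_min = (1.055e-34 J·s) / (2 × 1.290e-10 m)
Δp_min = 4.087e-25 kg·m/s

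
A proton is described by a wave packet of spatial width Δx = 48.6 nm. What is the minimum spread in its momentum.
1.085 × 10^-27 kg·m/s

For a wave packet, the spatial width Δx and momentum spread Δp are related by the uncertainty principle:
ΔxΔp ≥ ℏ/2

The minimum momentum spread is:
Δp_min = ℏ/(2Δx)
Δp_min = (1.055e-34 J·s) / (2 × 4.860e-08 m)
Δp_min = 1.085e-27 kg·m/s

A wave packet cannot have both a well-defined position and well-defined momentum.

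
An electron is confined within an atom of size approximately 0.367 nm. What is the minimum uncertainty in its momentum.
1.437 × 10^-25 kg·m/s

Using the Heisenberg uncertainty principle:
ΔxΔp ≥ ℏ/2

With Δx ≈ L = 3.670e-10 m (the confinement size):
Δp_min = ℏ/(2Δx)
Δp_min = (1.055e-34 J·s) / (2 × 3.670e-10 m)
Δp_min = 1.437e-25 kg·m/s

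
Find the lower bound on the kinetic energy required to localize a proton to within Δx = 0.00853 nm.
71.295 meV

Localizing a particle requires giving it sufficient momentum uncertainty:

1. From uncertainty principle: Δp ≥ ℏ/(2Δx)
   Δp_min = (1.055e-34 J·s) / (2 × 8.530e-12 m)
   Δp_min = 6.182e-24 kg·m/s

2. This momentum uncertainty corresponds to kinetic energy:
   KE ≈ (Δp)²/(2m) = (6.182e-24)²/(2 × 1.673e-27 kg)
   KE = 1.142e-20 J = 71.295 meV

Tighter localization requires more energy.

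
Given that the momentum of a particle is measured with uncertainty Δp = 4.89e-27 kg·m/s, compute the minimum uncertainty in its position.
10.783 nm

Using the Heisenberg uncertainty principle:
ΔxΔp ≥ ℏ/2

The minimum uncertainty in position is:
Δx_min = ℏ/(2Δp)
Δx_min = (1.055e-34 J·s) / (2 × 4.890e-27 kg·m/s)
Δx_min = 1.078e-08 m = 10.783 nm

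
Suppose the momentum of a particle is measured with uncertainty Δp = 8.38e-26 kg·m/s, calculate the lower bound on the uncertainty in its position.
629.219 pm

Using the Heisenberg uncertainty principle:
ΔxΔp ≥ ℏ/2

The minimum uncertainty in position is:
Δx_min = ℏ/(2Δp)
Δx_min = (1.055e-34 J·s) / (2 × 8.380e-26 kg·m/s)
Δx_min = 6.292e-10 m = 629.219 pm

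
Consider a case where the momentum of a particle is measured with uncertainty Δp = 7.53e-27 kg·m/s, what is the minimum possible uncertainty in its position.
7.002 nm

Using the Heisenberg uncertainty principle:
ΔxΔp ≥ ℏ/2

The minimum uncertainty in position is:
Δx_min = ℏ/(2Δp)
Δx_min = (1.055e-34 J·s) / (2 × 7.530e-27 kg·m/s)
Δx_min = 7.002e-09 m = 7.002 nm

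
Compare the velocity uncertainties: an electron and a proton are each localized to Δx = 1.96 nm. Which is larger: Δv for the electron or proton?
The electron has the larger minimum velocity uncertainty, by a ratio of 1836.2.

For both particles, Δp_min = ℏ/(2Δx) = 2.690e-26 kg·m/s (same for both).

The velocity uncertainty is Δv = Δp/m:
- electron: Δv = 2.690e-26 / 9.109e-31 = 2.953e+04 m/s = 29.533 km/s
- proton: Δv = 2.690e-26 / 1.673e-27 = 1.608e+01 m/s = 16.084 m/s

Ratio: 2.953e+04 / 1.608e+01 = 1836.2

The lighter particle has larger velocity uncertainty because Δv ∝ 1/m.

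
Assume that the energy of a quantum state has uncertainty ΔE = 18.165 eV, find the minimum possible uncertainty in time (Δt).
18.118 as

Using the energy-time uncertainty principle:
ΔEΔt ≥ ℏ/2

The minimum uncertainty in time is:
Δt_min = ℏ/(2ΔE)
Δt_min = (1.055e-34 J·s) / (2 × 2.910e-18 J)
Δt_min = 1.812e-17 s = 18.118 as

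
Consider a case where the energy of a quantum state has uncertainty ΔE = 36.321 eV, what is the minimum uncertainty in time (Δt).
9.061 as

Using the energy-time uncertainty principle:
ΔEΔt ≥ ℏ/2

The minimum uncertainty in time is:
Δt_min = ℏ/(2ΔE)
Δt_min = (1.055e-34 J·s) / (2 × 5.819e-18 J)
Δt_min = 9.061e-18 s = 9.061 as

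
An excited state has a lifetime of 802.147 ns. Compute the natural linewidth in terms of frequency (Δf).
99.206 kHz

Using the energy-time uncertainty principle and E = hf:
ΔEΔt ≥ ℏ/2
hΔf·Δt ≥ ℏ/2

The minimum frequency uncertainty is:
Δf = ℏ/(2hτ) = 1/(4πτ)
Δf = 1/(4π × 8.021e-07 s)
Δf = 9.921e+04 Hz = 99.206 kHz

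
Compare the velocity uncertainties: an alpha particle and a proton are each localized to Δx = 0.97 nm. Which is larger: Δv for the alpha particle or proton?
The proton has the larger minimum velocity uncertainty, by a ratio of 4.0.

For both particles, Δp_min = ℏ/(2Δx) = 5.436e-26 kg·m/s (same for both).

The velocity uncertainty is Δv = Δp/m:
- alpha particle: Δv = 5.436e-26 / 6.645e-27 = 8.181e+00 m/s = 8.181 m/s
- proton: Δv = 5.436e-26 / 1.673e-27 = 3.250e+01 m/s = 32.499 m/s

Ratio: 3.250e+01 / 8.181e+00 = 4.0

The lighter particle has larger velocity uncertainty because Δv ∝ 1/m.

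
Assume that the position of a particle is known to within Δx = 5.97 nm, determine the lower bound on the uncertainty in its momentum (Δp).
8.832 × 10^-27 kg·m/s

Using the Heisenberg uncertainty principle:
ΔxΔp ≥ ℏ/2

The minimum uncertainty in momentum is:
Δp_min = ℏ/(2Δx)
Δp_min = (1.055e-34 J·s) / (2 × 5.970e-09 m)
Δp_min = 8.832e-27 kg·m/s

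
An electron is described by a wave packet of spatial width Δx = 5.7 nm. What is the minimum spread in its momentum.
9.251 × 10^-27 kg·m/s

For a wave packet, the spatial width Δx and momentum spread Δp are related by the uncertainty principle:
ΔxΔp ≥ ℏ/2

The minimum momentum spread is:
Δp_min = ℏ/(2Δx)
Δp_min = (1.055e-34 J·s) / (2 × 5.700e-09 m)
Δp_min = 9.251e-27 kg·m/s

A wave packet cannot have both a well-defined position and well-defined momentum.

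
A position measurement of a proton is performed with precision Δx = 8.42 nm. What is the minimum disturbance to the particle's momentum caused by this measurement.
6.262 × 10^-27 kg·m/s

The uncertainty principle implies that measuring position disturbs momentum:
ΔxΔp ≥ ℏ/2

When we measure position with precision Δx, we necessarily introduce a momentum uncertainty:
Δp ≥ ℏ/(2Δx)
Δp_min = (1.055e-34 J·s) / (2 × 8.420e-09 m)
Δp_min = 6.262e-27 kg·m/s

The more precisely we measure position, the greater the momentum disturbance.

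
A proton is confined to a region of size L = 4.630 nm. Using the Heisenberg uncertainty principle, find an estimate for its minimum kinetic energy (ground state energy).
241.987 neV

Using the uncertainty principle to estimate ground state energy:

1. The position uncertainty is approximately the confinement size:
   Δx ≈ L = 4.630e-09 m

2. From ΔxΔp ≥ ℏ/2, the minimum momentum uncertainty is:
   Δp ≈ ℏ/(2L) = 1.139e-26 kg·m/s

3. The kinetic energy is approximately:
   KE ≈ (Δp)²/(2m) = (1.139e-26)²/(2 × 1.673e-27 kg)
   KE ≈ 3.877e-26 J = 241.987 neV

This is an order-of-magnitude estimate of the ground state energy.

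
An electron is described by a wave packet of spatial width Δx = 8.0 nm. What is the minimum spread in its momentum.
6.591 × 10^-27 kg·m/s

For a wave packet, the spatial width Δx and momentum spread Δp are related by the uncertainty principle:
ΔxΔp ≥ ℏ/2

The minimum momentum spread is:
Δp_min = ℏ/(2Δx)
Δp_min = (1.055e-34 J·s) / (2 × 8.000e-09 m)
Δp_min = 6.591e-27 kg·m/s

A wave packet cannot have both a well-defined position and well-defined momentum.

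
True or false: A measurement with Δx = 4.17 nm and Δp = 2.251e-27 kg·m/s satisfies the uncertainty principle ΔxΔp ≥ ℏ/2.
No, it violates the uncertainty principle (impossible measurement).

Calculate the product ΔxΔp:
ΔxΔp = (4.170e-09 m) × (2.251e-27 kg·m/s)
ΔxΔp = 9.387e-36 J·s

Compare to the minimum allowed value ℏ/2:
ℏ/2 = 5.273e-35 J·s

Since ΔxΔp = 9.387e-36 J·s < 5.273e-35 J·s = ℏ/2,
the measurement violates the uncertainty principle.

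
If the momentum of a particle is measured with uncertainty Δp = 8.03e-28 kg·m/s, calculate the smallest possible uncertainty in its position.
65.664 nm

Using the Heisenberg uncertainty principle:
ΔxΔp ≥ ℏ/2

The minimum uncertainty in position is:
Δx_min = ℏ/(2Δp)
Δx_min = (1.055e-34 J·s) / (2 × 8.030e-28 kg·m/s)
Δx_min = 6.566e-08 m = 65.664 nm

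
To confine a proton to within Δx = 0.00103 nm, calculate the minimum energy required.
4.890 eV

Localizing a particle requires giving it sufficient momentum uncertainty:

1. From uncertainty principle: Δp ≥ ℏ/(2Δx)
   Δp_min = (1.055e-34 J·s) / (2 × 1.030e-12 m)
   Δp_min = 5.119e-23 kg·m/s

2. This momentum uncertainty corresponds to kinetic energy:
   KE ≈ (Δp)²/(2m) = (5.119e-23)²/(2 × 1.673e-27 kg)
   KE = 7.834e-19 J = 4.890 eV

Tighter localization requires more energy.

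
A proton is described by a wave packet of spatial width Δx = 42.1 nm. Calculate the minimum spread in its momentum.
1.252 × 10^-27 kg·m/s

For a wave packet, the spatial width Δx and momentum spread Δp are related by the uncertainty principle:
ΔxΔp ≥ ℏ/2

The minimum momentum spread is:
Δp_min = ℏ/(2Δx)
Δp_min = (1.055e-34 J·s) / (2 × 4.210e-08 m)
Δp_min = 1.252e-27 kg·m/s

A wave packet cannot have both a well-defined position and well-defined momentum.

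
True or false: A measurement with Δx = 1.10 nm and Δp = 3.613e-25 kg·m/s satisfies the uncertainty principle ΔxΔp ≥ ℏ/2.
Yes, it satisfies the uncertainty principle.

Calculate the product ΔxΔp:
ΔxΔp = (1.100e-09 m) × (3.613e-25 kg·m/s)
ΔxΔp = 3.974e-34 J·s

Compare to the minimum allowed value ℏ/2:
ℏ/2 = 5.273e-35 J·s

Since ΔxΔp = 3.974e-34 J·s ≥ 5.273e-35 J·s = ℏ/2,
the measurement satisfies the uncertainty principle.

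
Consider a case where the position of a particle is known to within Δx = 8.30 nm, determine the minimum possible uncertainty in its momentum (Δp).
6.353 × 10^-27 kg·m/s

Using the Heisenberg uncertainty principle:
ΔxΔp ≥ ℏ/2

The minimum uncertainty in momentum is:
Δp_min = ℏ/(2Δx)
Δp_min = (1.055e-34 J·s) / (2 × 8.300e-09 m)
Δp_min = 6.353e-27 kg·m/s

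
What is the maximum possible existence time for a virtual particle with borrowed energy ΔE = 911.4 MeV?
3.611 × 10^-25 s

Using the energy-time uncertainty principle:
ΔEΔt ≥ ℏ/2

For a virtual particle borrowing energy ΔE, the maximum lifetime is:
Δt_max = ℏ/(2ΔE)

Converting energy:
ΔE = 911.4 MeV = 1.460e-10 J

Δt_max = (1.055e-34 J·s) / (2 × 1.460e-10 J)
Δt_max = 3.611e-25 s = 3.611 × 10^-25 s

Virtual particles with higher borrowed energy exist for shorter times.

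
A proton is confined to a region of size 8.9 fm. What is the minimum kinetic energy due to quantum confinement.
65.490 keV

Using the uncertainty principle:

1. Position uncertainty: Δx ≈ 8.900e-15 m
2. Minimum momentum uncertainty: Δp = ℏ/(2Δx) = 5.925e-21 kg·m/s
3. Minimum kinetic energy:
   KE = (Δp)²/(2m) = (5.925e-21)²/(2 × 1.673e-27 kg)
   KE = 1.049e-14 J = 65.490 keV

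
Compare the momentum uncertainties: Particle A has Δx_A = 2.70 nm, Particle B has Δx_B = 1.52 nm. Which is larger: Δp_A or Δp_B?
Particle B has the larger minimum momentum uncertainty, by a factor of 1.78.

For each particle, the minimum momentum uncertainty is Δp_min = ℏ/(2Δx):

Particle A: Δp_A = ℏ/(2×2.700e-09 m) = 1.953e-26 kg·m/s
Particle B: Δp_B = ℏ/(2×1.520e-09 m) = 3.469e-26 kg·m/s

Ratio: Δp_B/Δp_A = 1.78

Since Δp_min ∝ 1/Δx, the particle with smaller position uncertainty (B) has larger momentum uncertainty.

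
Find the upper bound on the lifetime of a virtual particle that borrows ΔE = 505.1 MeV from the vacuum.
6.516 × 10^-25 s

Using the energy-time uncertainty principle:
ΔEΔt ≥ ℏ/2

For a virtual particle borrowing energy ΔE, the maximum lifetime is:
Δt_max = ℏ/(2ΔE)

Converting energy:
ΔE = 505.1 MeV = 8.093e-11 J

Δt_max = (1.055e-34 J·s) / (2 × 8.093e-11 J)
Δt_max = 6.516e-25 s = 6.516 × 10^-25 s

Virtual particles with higher borrowed energy exist for shorter times.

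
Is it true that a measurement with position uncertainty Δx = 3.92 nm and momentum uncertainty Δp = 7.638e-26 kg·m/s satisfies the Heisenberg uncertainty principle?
Yes, it satisfies the uncertainty principle.

Calculate the product ΔxΔp:
ΔxΔp = (3.920e-09 m) × (7.638e-26 kg·m/s)
ΔxΔp = 2.994e-34 J·s

Compare to the minimum allowed value ℏ/2:
ℏ/2 = 5.273e-35 J·s

Since ΔxΔp = 2.994e-34 J·s ≥ 5.273e-35 J·s = ℏ/2,
the measurement satisfies the uncertainty principle.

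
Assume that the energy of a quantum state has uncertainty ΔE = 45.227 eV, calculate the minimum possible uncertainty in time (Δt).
7.277 as

Using the energy-time uncertainty principle:
ΔEΔt ≥ ℏ/2

The minimum uncertainty in time is:
Δt_min = ℏ/(2ΔE)
Δt_min = (1.055e-34 J·s) / (2 × 7.246e-18 J)
Δt_min = 7.277e-18 s = 7.277 as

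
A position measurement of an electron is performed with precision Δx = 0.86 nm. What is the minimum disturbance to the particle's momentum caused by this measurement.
6.131 × 10^-26 kg·m/s

The uncertainty principle implies that measuring position disturbs momentum:
ΔxΔp ≥ ℏ/2

When we measure position with precision Δx, we necessarily introduce a momentum uncertainty:
Δp ≥ ℏ/(2Δx)
Δp_min = (1.055e-34 J·s) / (2 × 8.600e-10 m)
Δp_min = 6.131e-26 kg·m/s

The more precisely we measure position, the greater the momentum disturbance.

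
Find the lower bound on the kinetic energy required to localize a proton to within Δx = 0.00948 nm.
57.721 meV

Localizing a particle requires giving it sufficient momentum uncertainty:

1. From uncertainty principle: Δp ≥ ℏ/(2Δx)
   Δp_min = (1.055e-34 J·s) / (2 × 9.480e-12 m)
   Δp_min = 5.562e-24 kg·m/s

2. This momentum uncertainty corresponds to kinetic energy:
   KE ≈ (Δp)²/(2m) = (5.562e-24)²/(2 × 1.673e-27 kg)
   KE = 9.248e-21 J = 57.721 meV

Tighter localization requires more energy.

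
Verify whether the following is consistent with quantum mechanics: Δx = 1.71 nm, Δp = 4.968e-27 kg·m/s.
No, it violates the uncertainty principle (impossible measurement).

Calculate the product ΔxΔp:
ΔxΔp = (1.710e-09 m) × (4.968e-27 kg·m/s)
ΔxΔp = 8.495e-36 J·s

Compare to the minimum allowed value ℏ/2:
ℏ/2 = 5.273e-35 J·s

Since ΔxΔp = 8.495e-36 J·s < 5.273e-35 J·s = ℏ/2,
the measurement violates the uncertainty principle.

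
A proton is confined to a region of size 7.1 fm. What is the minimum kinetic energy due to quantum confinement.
102.905 keV

Using the uncertainty principle:

1. Position uncertainty: Δx ≈ 7.100e-15 m
2. Minimum momentum uncertainty: Δp = ℏ/(2Δx) = 7.427e-21 kg·m/s
3. Minimum kinetic energy:
   KE = (Δp)²/(2m) = (7.427e-21)²/(2 × 1.673e-27 kg)
   KE = 1.649e-14 J = 102.905 keV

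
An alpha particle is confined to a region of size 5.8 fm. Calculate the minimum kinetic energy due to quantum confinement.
38.817 keV

Using the uncertainty principle:

1. Position uncertainty: Δx ≈ 5.800e-15 m
2. Minimum momentum uncertainty: Δp = ℏ/(2Δx) = 9.091e-21 kg·m/s
3. Minimum kinetic energy:
   KE = (Δp)²/(2m) = (9.091e-21)²/(2 × 6.645e-27 kg)
   KE = 6.219e-15 J = 38.817 keV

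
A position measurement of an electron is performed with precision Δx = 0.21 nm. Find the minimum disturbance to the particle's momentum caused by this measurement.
2.511 × 10^-25 kg·m/s

The uncertainty principle implies that measuring position disturbs momentum:
ΔxΔp ≥ ℏ/2

When we measure position with precision Δx, we necessarily introduce a momentum uncertainty:
Δp ≥ ℏ/(2Δx)
Δp_min = (1.055e-34 J·s) / (2 × 2.100e-10 m)
Δp_min = 2.511e-25 kg·m/s

The more precisely we measure position, the greater the momentum disturbance.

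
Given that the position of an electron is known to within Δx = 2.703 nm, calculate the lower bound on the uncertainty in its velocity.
21.415 km/s

Using the Heisenberg uncertainty principle and Δp = mΔv:
ΔxΔp ≥ ℏ/2
Δx(mΔv) ≥ ℏ/2

The minimum uncertainty in velocity is:
Δv_min = ℏ/(2mΔx)
Δv_min = (1.055e-34 J·s) / (2 × 9.109e-31 kg × 2.703e-09 m)
Δv_min = 2.141e+04 m/s = 21.415 km/s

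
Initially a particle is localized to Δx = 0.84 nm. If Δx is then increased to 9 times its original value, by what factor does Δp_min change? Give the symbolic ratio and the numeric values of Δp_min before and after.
Original Δp_min = 6.277 × 10^-26 kg·m/s; new Δp'_min = 6.975 × 10^-27 kg·m/s; ratio Δp'_min/Δp_min = 1/9.

From the uncertainty principle ΔxΔp ≥ ℏ/2, the minimum momentum uncertainty is Δp_min = ℏ/(2Δx).

Original (Δx = 0.84 nm = 8.400e-10 m):
Δp_min = (1.055e-34 J·s)/(2 × 8.400e-10 m) = 6.277e-26 kg·m/s

When Δx → 9Δx:
Δp'_min = ℏ/(2 × 9Δx) = (1/9) × ℏ/(2Δx) = (1/9) × Δp_min
Δp'_min = 1/9 × 6.277e-26 kg·m/s = 6.975e-27 kg·m/s

Since Δp_min ∝ 1/Δx, when Δx is increased to 9 times its original value, Δp_min decreases to 1/9 of its original value.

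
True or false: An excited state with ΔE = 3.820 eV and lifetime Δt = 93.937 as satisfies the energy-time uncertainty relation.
Yes, it satisfies the uncertainty relation.

Calculate the product ΔEΔt:
ΔE = 3.820 eV = 6.120e-19 J
ΔEΔt = (6.120e-19 J) × (9.394e-17 s)
ΔEΔt = 5.749e-35 J·s

Compare to the minimum allowed value ℏ/2:
ℏ/2 = 5.273e-35 J·s

Since ΔEΔt = 5.749e-35 J·s ≥ 5.273e-35 J·s = ℏ/2,
this satisfies the uncertainty relation.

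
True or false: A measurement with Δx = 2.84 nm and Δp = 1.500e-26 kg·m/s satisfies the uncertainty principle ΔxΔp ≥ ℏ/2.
No, it violates the uncertainty principle (impossible measurement).

Calculate the product ΔxΔp:
ΔxΔp = (2.840e-09 m) × (1.500e-26 kg·m/s)
ΔxΔp = 4.260e-35 J·s

Compare to the minimum allowed value ℏ/2:
ℏ/2 = 5.273e-35 J·s

Since ΔxΔp = 4.260e-35 J·s < 5.273e-35 J·s = ℏ/2,
the measurement violates the uncertainty principle.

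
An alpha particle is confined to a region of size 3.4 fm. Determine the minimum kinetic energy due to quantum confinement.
112.959 keV

Using the uncertainty principle:

1. Position uncertainty: Δx ≈ 3.400e-15 m
2. Minimum momentum uncertainty: Δp = ℏ/(2Δx) = 1.551e-20 kg·m/s
3. Minimum kinetic energy:
   KE = (Δp)²/(2m) = (1.551e-20)²/(2 × 6.645e-27 kg)
   KE = 1.810e-14 J = 112.959 keV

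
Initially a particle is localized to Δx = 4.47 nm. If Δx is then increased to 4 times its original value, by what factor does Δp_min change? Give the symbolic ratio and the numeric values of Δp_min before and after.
Original Δp_min = 1.180 × 10^-26 kg·m/s; new Δp'_min = 2.949 × 10^-27 kg·m/s; ratio Δp'_min/Δp_min = 1/4.

From the uncertainty principle ΔxΔp ≥ ℏ/2, the minimum momentum uncertainty is Δp_min = ℏ/(2Δx).

Original (Δx = 4.47 nm = 4.470e-09 m):
Δp_min = (1.055e-34 J·s)/(2 × 4.470e-09 m) = 1.180e-26 kg·m/s

When Δx → 4Δx:
Δp'_min = ℏ/(2 × 4Δx) = (1/4) × ℏ/(2Δx) = (1/4) × Δp_min
Δp'_min = 1/4 × 1.180e-26 kg·m/s = 2.949e-27 kg·m/s

Since Δp_min ∝ 1/Δx, when Δx is increased to 4 times its original value, Δp_min decreases to 1/4 of its original value.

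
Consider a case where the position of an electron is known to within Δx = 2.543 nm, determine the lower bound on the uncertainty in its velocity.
22.762 km/s

Using the Heisenberg uncertainty principle and Δp = mΔv:
ΔxΔp ≥ ℏ/2
Δx(mΔv) ≥ ℏ/2

The minimum uncertainty in velocity is:
Δv_min = ℏ/(2mΔx)
Δv_min = (1.055e-34 J·s) / (2 × 9.109e-31 kg × 2.543e-09 m)
Δv_min = 2.276e+04 m/s = 22.762 km/s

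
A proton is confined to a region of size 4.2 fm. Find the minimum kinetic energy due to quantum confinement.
294.073 keV

Using the uncertainty principle:

1. Position uncertainty: Δx ≈ 4.200e-15 m
2. Minimum momentum uncertainty: Δp = ℏ/(2Δx) = 1.255e-20 kg·m/s
3. Minimum kinetic energy:
   KE = (Δp)²/(2m) = (1.255e-20)²/(2 × 1.673e-27 kg)
   KE = 4.712e-14 J = 294.073 keV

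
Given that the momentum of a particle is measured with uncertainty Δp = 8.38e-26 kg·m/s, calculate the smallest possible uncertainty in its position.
629.219 pm

Using the Heisenberg uncertainty principle:
ΔxΔp ≥ ℏ/2

The minimum uncertainty in position is:
Δx_min = ℏ/(2Δp)
Δx_min = (1.055e-34 J·s) / (2 × 8.380e-26 kg·m/s)
Δx_min = 6.292e-10 m = 629.219 pm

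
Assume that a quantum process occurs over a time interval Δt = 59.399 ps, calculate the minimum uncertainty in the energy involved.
5.541 μeV

Using the energy-time uncertainty principle:
ΔEΔt ≥ ℏ/2

The minimum uncertainty in energy is:
ΔE_min = ℏ/(2Δt)
ΔE_min = (1.055e-34 J·s) / (2 × 5.940e-11 s)
ΔE_min = 8.877e-25 J = 5.541 μeV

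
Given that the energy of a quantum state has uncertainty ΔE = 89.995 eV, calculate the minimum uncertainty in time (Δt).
3.657 as

Using the energy-time uncertainty principle:
ΔEΔt ≥ ℏ/2

The minimum uncertainty in time is:
Δt_min = ℏ/(2ΔE)
Δt_min = (1.055e-34 J·s) / (2 × 1.442e-17 J)
Δt_min = 3.657e-18 s = 3.657 as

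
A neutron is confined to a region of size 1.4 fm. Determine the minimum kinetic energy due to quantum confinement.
2.643 MeV

Using the uncertainty principle:

1. Position uncertainty: Δx ≈ 1.400e-15 m
2. Minimum momentum uncertainty: Δp = ℏ/(2Δx) = 3.766e-20 kg·m/s
3. Minimum kinetic energy:
   KE = (Δp)²/(2m) = (3.766e-20)²/(2 × 1.675e-27 kg)
   KE = 4.235e-13 J = 2.643 MeV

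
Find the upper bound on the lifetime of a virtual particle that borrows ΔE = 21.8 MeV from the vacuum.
15.097 ys

Using the energy-time uncertainty principle:
ΔEΔt ≥ ℏ/2

For a virtual particle borrowing energy ΔE, the maximum lifetime is:
Δt_max = ℏ/(2ΔE)

Converting energy:
ΔE = 21.8 MeV = 3.493e-12 J

Δt_max = (1.055e-34 J·s) / (2 × 3.493e-12 J)
Δt_max = 1.510e-23 s = 15.097 ys

Virtual particles with higher borrowed energy exist for shorter times.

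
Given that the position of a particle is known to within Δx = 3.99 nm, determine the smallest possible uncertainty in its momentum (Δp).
1.322 × 10^-26 kg·m/s

Using the Heisenberg uncertainty principle:
ΔxΔp ≥ ℏ/2

The minimum uncertainty in momentum is:
Δp_min = ℏ/(2Δx)
Δp_min = (1.055e-34 J·s) / (2 × 3.990e-09 m)
Δp_min = 1.322e-26 kg·m/s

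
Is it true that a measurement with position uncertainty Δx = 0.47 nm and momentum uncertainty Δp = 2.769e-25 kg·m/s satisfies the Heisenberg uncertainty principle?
Yes, it satisfies the uncertainty principle.

Calculate the product ΔxΔp:
ΔxΔp = (4.700e-10 m) × (2.769e-25 kg·m/s)
ΔxΔp = 1.301e-34 J·s

Compare to the minimum allowed value ℏ/2:
ℏ/2 = 5.273e-35 J·s

Since ΔxΔp = 1.301e-34 J·s ≥ 5.273e-35 J·s = ℏ/2,
the measurement satisfies the uncertainty principle.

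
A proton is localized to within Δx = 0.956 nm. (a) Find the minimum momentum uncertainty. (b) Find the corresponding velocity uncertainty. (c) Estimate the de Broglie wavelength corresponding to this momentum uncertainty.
(a) Δp_min = 5.516 × 10^-26 kg·m/s
(b) Δv_min = 32.975 m/s
(c) λ_dB = 12.013 nm

Step-by-step:

(a) From the uncertainty principle:
Δp_min = ℏ/(2Δx) = (1.055e-34 J·s)/(2 × 9.560e-10 m) = 5.516e-26 kg·m/s

(b) The velocity uncertainty:
Δv = Δp/m = (5.516e-26 kg·m/s)/(1.673e-27 kg) = 3.298e+01 m/s = 32.975 m/s

(c) The de Broglie wavelength for this momentum:
λ = h/p = (6.626e-34 J·s)/(5.516e-26 kg·m/s) = 1.201e-08 m = 12.013 nm

Note: The de Broglie wavelength is comparable to the localization size, as expected from wave-particle duality.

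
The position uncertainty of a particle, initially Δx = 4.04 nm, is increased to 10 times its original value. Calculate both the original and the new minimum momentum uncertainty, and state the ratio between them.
Original Δp_min = 1.305 × 10^-26 kg·m/s; new Δp'_min = 1.305 × 10^-27 kg·m/s; ratio Δp'_min/Δp_min = 1/10.

From the uncertainty principle ΔxΔp ≥ ℏ/2, the minimum momentum uncertainty is Δp_min = ℏ/(2Δx).

Original (Δx = 4.04 nm = 4.040e-09 m):
Δp_min = (1.055e-34 J·s)/(2 × 4.040e-09 m) = 1.305e-26 kg·m/s

When Δx → 10Δx:
Δp'_min = ℏ/(2 × 10Δx) = (1/10) × ℏ/(2Δx) = (1/10) × Δp_min
Δp'_min = 1/10 × 1.305e-26 kg·m/s = 1.305e-27 kg·m/s

Since Δp_min ∝ 1/Δx, when Δx is increased to 10 times its original value, Δp_min decreases to 1/10 of its original value.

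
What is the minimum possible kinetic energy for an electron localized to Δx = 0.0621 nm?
2.470 eV

Localizing a particle requires giving it sufficient momentum uncertainty:

1. From uncertainty principle: Δp ≥ ℏ/(2Δx)
   Δp_min = (1.055e-34 J·s) / (2 × 6.210e-11 m)
   Δp_min = 8.491e-25 kg·m/s

2. This momentum uncertainty corresponds to kinetic energy:
   KE ≈ (Δp)²/(2m) = (8.491e-25)²/(2 × 9.109e-31 kg)
   KE = 3.957e-19 J = 2.470 eV

Tighter localization requires more energy.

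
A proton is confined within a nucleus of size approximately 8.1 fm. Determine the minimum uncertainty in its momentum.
6.510 × 10^-21 kg·m/s

Using the Heisenberg uncertainty principle:
ΔxΔp ≥ ℏ/2

With Δx ≈ L = 8.100e-15 m (the confinement size):
Δp_min = ℏ/(2Δx)
Δp_min = (1.055e-34 J·s) / (2 × 8.100e-15 m)
Δp_min = 6.510e-21 kg·m/s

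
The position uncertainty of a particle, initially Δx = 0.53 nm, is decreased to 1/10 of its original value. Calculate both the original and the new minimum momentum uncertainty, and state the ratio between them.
Original Δp_min = 9.949 × 10^-26 kg·m/s; new Δp'_min = 9.949 × 10^-25 kg·m/s; ratio Δp'_min/Δp_min = 10.

From the uncertainty principle ΔxΔp ≥ ℏ/2, the minimum momentum uncertainty is Δp_min = ℏ/(2Δx).

Original (Δx = 0.53 nm = 5.300e-10 m):
Δp_min = (1.055e-34 J·s)/(2 × 5.300e-10 m) = 9.949e-26 kg·m/s

When Δx → (1/10)Δx:
Δp'_min = ℏ/(2 × (1/10)Δx) = 10 × ℏ/(2Δx) = 10 × Δp_min
Δp'_min = 10 × 9.949e-26 kg·m/s = 9.949e-25 kg·m/s

Since Δp_min ∝ 1/Δx, when Δx is decreased to 1/10 of its original value, Δp_min increases to 10 times its original value.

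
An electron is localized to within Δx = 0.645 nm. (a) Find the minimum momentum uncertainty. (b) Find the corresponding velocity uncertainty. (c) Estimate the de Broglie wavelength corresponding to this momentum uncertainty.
(a) Δp_min = 8.175 × 10^-26 kg·m/s
(b) Δv_min = 89.742 km/s
(c) λ_dB = 8.105 nm

Step-by-step:

(a) From the uncertainty principle:
Δp_min = ℏ/(2Δx) = (1.055e-34 J·s)/(2 × 6.450e-10 m) = 8.175e-26 kg·m/s

(b) The velocity uncertainty:
Δv = Δp/m = (8.175e-26 kg·m/s)/(9.109e-31 kg) = 8.974e+04 m/s = 89.742 km/s

(c) The de Broglie wavelength for this momentum:
λ = h/p = (6.626e-34 J·s)/(8.175e-26 kg·m/s) = 8.105e-09 m = 8.105 nm

Note: The de Broglie wavelength is comparable to the localization size, as expected from wave-particle duality.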